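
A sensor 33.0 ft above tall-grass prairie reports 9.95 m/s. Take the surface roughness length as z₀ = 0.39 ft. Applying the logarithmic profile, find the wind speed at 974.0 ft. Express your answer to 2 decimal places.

17.54 m/s

Log law: V(z) ∝ ln(z/z₀), so V₂/V₁ = ln(z₂/z₀) / ln(z₁/z₀).
ln(974.0/0.39) = 7.8230, ln(33.0/0.39) = 4.4381
V₂ = 9.95 × 7.8230/4.4381 = 9.95 × 1.7627 = 17.5388 m/s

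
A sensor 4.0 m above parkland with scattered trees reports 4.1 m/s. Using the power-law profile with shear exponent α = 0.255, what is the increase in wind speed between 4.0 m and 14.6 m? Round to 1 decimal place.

1.6 m/s

Power law: V₂ = V₁ · (z₂/z₁)^α = 4.1 × (3.6500)^0.255 = 5.7039 m/s
ΔV = 5.7039 − 4.1 = 1.6039 m/s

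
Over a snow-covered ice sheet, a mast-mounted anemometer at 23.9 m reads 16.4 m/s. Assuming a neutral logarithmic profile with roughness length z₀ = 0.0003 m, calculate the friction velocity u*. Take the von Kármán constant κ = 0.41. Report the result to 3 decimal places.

u* ≈ 0.596 m/s

Log law: V(z) = (u*/κ) · ln(z/z₀) ⇒ u* = κ · V / ln(z/z₀)
u* = 0.41 × 16.4 / ln(23.9/0.0003) = 0.41 × 16.4 / 11.2856
   = 6.7240 / 11.2856 = 0.5958 m/s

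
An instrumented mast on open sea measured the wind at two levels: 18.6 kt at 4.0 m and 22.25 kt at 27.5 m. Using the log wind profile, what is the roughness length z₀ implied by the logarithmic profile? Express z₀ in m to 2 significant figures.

Log law: V(z) ∝ ln(z/z₀). With r = V₁/V₂ = 18.6/22.25 = 0.83596,
r · ln(z₂/z₀) = ln(z₁/z₀) ⇒ ln z₀ = (ln z₁ − r·ln z₂)/(1 − r)
ln z₀ = (1.38629 − 0.83596×3.31419) / 0.16404 = -8.4380
z₀ = exp(-8.4380) = 0.0002165 m

z₀ ≈ 0.00022 m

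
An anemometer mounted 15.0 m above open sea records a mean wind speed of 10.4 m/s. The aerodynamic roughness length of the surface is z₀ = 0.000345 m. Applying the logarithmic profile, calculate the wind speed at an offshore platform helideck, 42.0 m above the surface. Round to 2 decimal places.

11.40 m/s

Log law: V(z) ∝ ln(z/z₀), so V₂/V₁ = ln(z₂/z₀) / ln(z₁/z₀).
ln(42.0/0.000345) = 11.7096, ln(15.0/0.000345) = 10.6800
V₂ = 10.4 × 11.7096/10.6800 = 10.4 × 1.0964 = 11.4026 m/s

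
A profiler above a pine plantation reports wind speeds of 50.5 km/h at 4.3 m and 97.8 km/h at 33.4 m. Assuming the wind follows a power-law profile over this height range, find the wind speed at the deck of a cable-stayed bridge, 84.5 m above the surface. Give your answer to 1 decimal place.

131.9 km/h

First find α: α = ln(V₂/V₁)/ln(z₂/z₁) = ln(97.8/50.5)/ln(33.4/4.3) = 0.66095/2.04994 = 0.3224
Extrapolate from 33.4 m to 84.5 m: V₃ = 97.8 × (84.5/33.4)^0.3224 = 97.8 × 1.3489 = 131.9203 km/h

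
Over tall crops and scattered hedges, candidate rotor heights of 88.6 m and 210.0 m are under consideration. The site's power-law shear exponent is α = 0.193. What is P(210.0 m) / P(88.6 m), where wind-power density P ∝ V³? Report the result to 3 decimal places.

Speed ratio: V_B/V_A = (z_B/z_A)^α = (210.0/88.6)^0.193 = (2.3702)^0.193 = 1.18123
Power-density ratio: P_B/P_A = (V_B/V_A)³ = (1.18123)³ = 1.64817

1.648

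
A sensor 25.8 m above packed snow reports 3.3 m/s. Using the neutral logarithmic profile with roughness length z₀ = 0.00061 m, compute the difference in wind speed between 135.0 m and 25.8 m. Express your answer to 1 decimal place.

0.5 m/s

Log law: V₂ = V₁ · ln(z₂/z₀)/ln(z₁/z₀) = 3.3 × 12.3073/10.6524 = 3.8127 m/s
ΔV = 3.8127 − 3.3 = 0.5127 m/s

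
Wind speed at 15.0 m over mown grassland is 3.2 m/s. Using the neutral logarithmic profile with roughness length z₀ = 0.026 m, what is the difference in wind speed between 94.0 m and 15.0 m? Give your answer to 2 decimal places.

Log law: V₂ = V₁ · ln(z₂/z₀)/ln(z₁/z₀) = 3.2 × 8.1930/6.3577 = 4.1237 m/s
ΔV = 4.1237 − 3.2 = 0.9237 m/s

0.92 m/s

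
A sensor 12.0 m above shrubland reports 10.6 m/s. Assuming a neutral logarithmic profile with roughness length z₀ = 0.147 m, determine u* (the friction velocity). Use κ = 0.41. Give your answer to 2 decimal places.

Log law: V(z) = (u*/κ) · ln(z/z₀) ⇒ u* = κ · V / ln(z/z₀)
u* = 0.41 × 10.6 / ln(12.0/0.147) = 0.41 × 10.6 / 4.4022
   = 4.3460 / 4.4022 = 0.9872 m/s

u* ≈ 0.99 m/s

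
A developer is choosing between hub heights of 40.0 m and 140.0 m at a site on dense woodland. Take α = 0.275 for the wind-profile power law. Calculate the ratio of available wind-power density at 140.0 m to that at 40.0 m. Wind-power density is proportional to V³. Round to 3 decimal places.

2.811

Speed ratio: V_B/V_A = (z_B/z_A)^α = (140.0/40.0)^0.275 = (3.5000)^0.275 = 1.41130
Power-density ratio: P_B/P_A = (V_B/V_A)³ = (1.41130)³ = 2.81097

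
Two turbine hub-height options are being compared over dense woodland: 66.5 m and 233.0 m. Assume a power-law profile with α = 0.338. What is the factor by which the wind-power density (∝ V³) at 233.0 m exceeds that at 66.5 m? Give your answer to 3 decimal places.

3.566

Speed ratio: V_B/V_A = (z_B/z_A)^α = (233.0/66.5)^0.338 = (3.5038)^0.338 = 1.52775
Power-density ratio: P_B/P_A = (V_B/V_A)³ = (1.52775)³ = 3.56581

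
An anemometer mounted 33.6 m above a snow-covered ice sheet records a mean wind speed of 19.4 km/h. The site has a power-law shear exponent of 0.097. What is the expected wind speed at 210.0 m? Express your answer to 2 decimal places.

23.17 km/h

Power-law profile: V₂ = V₁ · (z₂/z₁)^α
V₂ = 19.4 × (210.0/33.6)^0.097 = 19.4 × (6.2500)^0.097
    = 19.4 × 1.1945 = 23.1741 km/h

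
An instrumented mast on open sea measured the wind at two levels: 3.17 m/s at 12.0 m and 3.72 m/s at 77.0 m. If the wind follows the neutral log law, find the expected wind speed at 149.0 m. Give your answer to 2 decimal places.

3.92 m/s

Log law: V ∝ ln(z/z₀). From the pair, with r = V₁/V₂ = 0.85215,
ln z₀ = (ln z₁ − r·ln z₂)/(1 − r) = (2.4849 − 0.85215×4.3438)/0.14785 = -8.2291 → z₀ = 0.0002668 m
V₃ = V₁ · ln(z₃/z₀)/ln(z₁/z₀) = 3.17 × 13.2331/10.7140 = 3.9153 m/s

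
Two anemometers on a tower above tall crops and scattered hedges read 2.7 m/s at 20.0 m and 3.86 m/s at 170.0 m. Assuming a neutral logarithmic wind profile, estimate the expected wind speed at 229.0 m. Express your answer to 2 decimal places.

4.02 m/s

Log law: V ∝ ln(z/z₀). From the pair, with r = V₁/V₂ = 0.69948,
ln z₀ = (ln z₁ − r·ln z₂)/(1 − r) = (2.9957 − 0.69948×5.1358)/0.30052 = -1.9855 → z₀ = 0.1373 m
V₃ = V₁ · ln(z₃/z₀)/ln(z₁/z₀) = 2.7 × 7.4192/4.9812 = 4.0215 m/s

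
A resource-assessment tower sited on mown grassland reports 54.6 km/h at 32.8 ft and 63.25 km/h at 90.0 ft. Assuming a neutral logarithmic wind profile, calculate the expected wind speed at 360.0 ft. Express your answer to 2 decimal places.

75.13 km/h

Log law: V ∝ ln(z/z₀). From the pair, with r = V₁/V₂ = 0.86324,
ln z₀ = (ln z₁ − r·ln z₂)/(1 − r) = (3.4904 − 0.86324×4.4998)/0.13676 = -2.8809 → z₀ = 0.05608 ft
V₃ = V₁ · ln(z₃/z₀)/ln(z₁/z₀) = 54.6 × 8.7670/6.3714 = 75.1300 km/h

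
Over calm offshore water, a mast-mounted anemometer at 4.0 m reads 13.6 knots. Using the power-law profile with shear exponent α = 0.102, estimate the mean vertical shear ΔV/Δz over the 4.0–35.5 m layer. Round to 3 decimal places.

0.108 knots/m

Power law: V₂ = V₁ · (z₂/z₁)^α = 13.6 × (8.8750)^0.102 = 16.9923 knots
ΔV/Δz = (16.9923 − 13.6)/(35.5 − 4.0) = 3.3923/31.5000 = 0.10769 knots/m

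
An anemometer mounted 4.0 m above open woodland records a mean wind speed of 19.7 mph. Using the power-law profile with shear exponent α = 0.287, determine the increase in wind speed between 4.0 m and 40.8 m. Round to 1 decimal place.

18.7 mph

Power law: V₂ = V₁ · (z₂/z₁)^α = 19.7 × (10.2000)^0.287 = 38.3649 mph
ΔV = 38.3649 − 19.7 = 18.6649 mph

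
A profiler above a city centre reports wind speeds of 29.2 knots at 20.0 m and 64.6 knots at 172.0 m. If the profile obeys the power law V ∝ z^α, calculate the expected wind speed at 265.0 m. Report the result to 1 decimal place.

First find α: α = ln(V₂/V₁)/ln(z₂/z₁) = ln(64.6/29.2)/ln(172.0/20.0) = 0.79405/2.15176 = 0.3690
Extrapolate from 172.0 m to 265.0 m: V₃ = 64.6 × (265.0/172.0)^0.3690 = 64.6 × 1.1729 = 75.7712 knots

75.8 knots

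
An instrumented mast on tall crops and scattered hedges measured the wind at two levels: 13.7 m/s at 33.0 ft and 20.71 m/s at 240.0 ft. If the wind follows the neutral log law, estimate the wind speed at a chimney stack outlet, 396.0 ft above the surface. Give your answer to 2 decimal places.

22.48 m/s

Log law: V ∝ ln(z/z₀). From the pair, with r = V₁/V₂ = 0.66152,
ln z₀ = (ln z₁ − r·ln z₂)/(1 − r) = (3.4965 − 0.66152×5.4806)/0.33848 = -0.3812 → z₀ = 0.6831 ft
V₃ = V₁ · ln(z₃/z₀)/ln(z₁/z₀) = 13.7 × 6.3626/3.8777 = 22.4793 m/s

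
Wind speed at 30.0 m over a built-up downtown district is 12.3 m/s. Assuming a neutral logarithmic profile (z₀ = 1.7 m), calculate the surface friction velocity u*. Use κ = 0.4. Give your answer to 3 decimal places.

Log law: V(z) = (u*/κ) · ln(z/z₀) ⇒ u* = κ · V / ln(z/z₀)
u* = 0.4 × 12.3 / ln(30.0/1.7) = 0.4 × 12.3 / 2.8706
   = 4.9200 / 2.8706 = 1.7139 m/s

u* ≈ 1.714 m/s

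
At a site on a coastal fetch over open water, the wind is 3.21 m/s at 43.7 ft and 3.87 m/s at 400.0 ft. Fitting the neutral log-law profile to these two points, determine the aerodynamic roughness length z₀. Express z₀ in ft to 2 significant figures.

z₀ ≈ 0.00092 ft

Log law: V(z) ∝ ln(z/z₀). With r = V₁/V₂ = 3.21/3.87 = 0.82946,
r · ln(z₂/z₀) = ln(z₁/z₀) ⇒ ln z₀ = (ln z₁ − r·ln z₂)/(1 − r)
ln z₀ = (3.77735 − 0.82946×5.99146) / 0.17054 = -6.9913
z₀ = exp(-6.9913) = 0.0009198 ft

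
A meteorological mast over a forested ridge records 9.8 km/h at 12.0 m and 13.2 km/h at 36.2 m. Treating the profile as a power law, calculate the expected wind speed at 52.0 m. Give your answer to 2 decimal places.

14.55 km/h

First find α: α = ln(V₂/V₁)/ln(z₂/z₁) = ln(13.2/9.8)/ln(36.2/12.0) = 0.29783/1.10415 = 0.2697
Extrapolate from 36.2 m to 52.0 m: V₃ = 13.2 × (52.0/36.2)^0.2697 = 13.2 × 1.1026 = 14.5547 km/h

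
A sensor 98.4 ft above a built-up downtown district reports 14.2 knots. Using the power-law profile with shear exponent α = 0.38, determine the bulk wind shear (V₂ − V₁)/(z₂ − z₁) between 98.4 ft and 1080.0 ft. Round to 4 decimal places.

Power law: V₂ = V₁ · (z₂/z₁)^α = 14.2 × (10.9756)^0.38 = 35.2900 knots
ΔV/Δz = (35.2900 − 14.2)/(1080.0 − 98.4) = 21.0900/981.6000 = 0.02149 knots/ft

0.0215 knots/ft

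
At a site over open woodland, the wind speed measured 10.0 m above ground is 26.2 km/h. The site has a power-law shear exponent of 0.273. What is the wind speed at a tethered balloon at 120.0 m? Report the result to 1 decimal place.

51.6 km/h

Power-law profile: V₂ = V₁ · (z₂/z₁)^α
V₂ = 26.2 × (120.0/10.0)^0.273 = 26.2 × (12.0000)^0.273
    = 26.2 × 1.9707 = 51.6319 km/h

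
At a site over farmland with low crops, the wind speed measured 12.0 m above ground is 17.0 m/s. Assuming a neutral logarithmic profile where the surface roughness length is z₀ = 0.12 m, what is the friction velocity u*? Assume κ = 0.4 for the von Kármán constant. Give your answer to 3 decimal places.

Log law: V(z) = (u*/κ) · ln(z/z₀) ⇒ u* = κ · V / ln(z/z₀)
u* = 0.4 × 17.0 / ln(12.0/0.12) = 0.4 × 17.0 / 4.6052
   = 6.8000 / 4.6052 = 1.4766 m/s

u* ≈ 1.477 m/s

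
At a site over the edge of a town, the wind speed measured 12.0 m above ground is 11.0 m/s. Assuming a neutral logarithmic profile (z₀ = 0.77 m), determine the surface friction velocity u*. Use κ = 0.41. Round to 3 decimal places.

u* ≈ 1.642 m/s

Log law: V(z) = (u*/κ) · ln(z/z₀) ⇒ u* = κ · V / ln(z/z₀)
u* = 0.41 × 11.0 / ln(12.0/0.77) = 0.41 × 11.0 / 2.7463
   = 4.5100 / 2.7463 = 1.6422 m/s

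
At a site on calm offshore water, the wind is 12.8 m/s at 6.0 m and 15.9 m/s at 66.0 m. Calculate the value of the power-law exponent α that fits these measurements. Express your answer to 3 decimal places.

Power law: V₂/V₁ = (z₂/z₁)^α ⇒ α = ln(V₂/V₁) / ln(z₂/z₁)
α = ln(15.9/12.8) / ln(66.0/6.0) = ln(1.2422) / ln(11.0000)
  = 0.21687 / 2.39790 = 0.09044

α ≈ 0.090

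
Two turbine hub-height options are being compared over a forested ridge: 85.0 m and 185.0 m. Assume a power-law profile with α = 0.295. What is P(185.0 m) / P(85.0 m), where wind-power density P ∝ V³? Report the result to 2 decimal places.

Speed ratio: V_B/V_A = (z_B/z_A)^α = (185.0/85.0)^0.295 = (2.1765)^0.295 = 1.25787
Power-density ratio: P_B/P_A = (V_B/V_A)³ = (1.25787)³ = 1.99027

1.99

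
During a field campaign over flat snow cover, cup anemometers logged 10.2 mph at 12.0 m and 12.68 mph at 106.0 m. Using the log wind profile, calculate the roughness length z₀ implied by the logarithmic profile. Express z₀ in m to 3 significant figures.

Log law: V(z) ∝ ln(z/z₀). With r = V₁/V₂ = 10.2/12.68 = 0.80442,
r · ln(z₂/z₀) = ln(z₁/z₀) ⇒ ln z₀ = (ln z₁ − r·ln z₂)/(1 − r)
ln z₀ = (2.48491 − 0.80442×4.66344) / 0.19558 = -6.4752
z₀ = exp(-6.4752) = 0.001541 m

z₀ ≈ 0.00154 m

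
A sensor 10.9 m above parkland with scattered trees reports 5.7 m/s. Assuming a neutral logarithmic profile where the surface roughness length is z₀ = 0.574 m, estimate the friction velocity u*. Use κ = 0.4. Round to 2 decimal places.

u* ≈ 0.77 m/s

Log law: V(z) = (u*/κ) · ln(z/z₀) ⇒ u* = κ · V / ln(z/z₀)
u* = 0.4 × 5.7 / ln(10.9/0.574) = 0.4 × 5.7 / 2.9439
   = 2.2800 / 2.9439 = 0.7745 m/s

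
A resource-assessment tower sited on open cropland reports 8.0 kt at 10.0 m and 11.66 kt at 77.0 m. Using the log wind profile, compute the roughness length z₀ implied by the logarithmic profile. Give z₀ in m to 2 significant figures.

Log law: V(z) ∝ ln(z/z₀). With r = V₁/V₂ = 8.0/11.66 = 0.68611,
r · ln(z₂/z₀) = ln(z₁/z₀) ⇒ ln z₀ = (ln z₁ − r·ln z₂)/(1 − r)
ln z₀ = (2.30259 − 0.68611×4.34381) / 0.31389 = -2.1591
z₀ = exp(-2.1591) = 0.1154 m

z₀ ≈ 0.12 m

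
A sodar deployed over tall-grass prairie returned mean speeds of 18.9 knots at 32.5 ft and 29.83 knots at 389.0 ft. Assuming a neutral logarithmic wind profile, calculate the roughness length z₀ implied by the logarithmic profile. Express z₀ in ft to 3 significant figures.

Log law: V(z) ∝ ln(z/z₀). With r = V₁/V₂ = 18.9/29.83 = 0.63359,
r · ln(z₂/z₀) = ln(z₁/z₀) ⇒ ln z₀ = (ln z₁ − r·ln z₂)/(1 − r)
ln z₀ = (3.48124 − 0.63359×5.96358) / 0.36641 = -0.8112
z₀ = exp(-0.8112) = 0.4443 ft

z₀ ≈ 0.444 ft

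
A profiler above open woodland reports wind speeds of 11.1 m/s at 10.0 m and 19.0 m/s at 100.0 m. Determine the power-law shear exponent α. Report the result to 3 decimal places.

Power law: V₂/V₁ = (z₂/z₁)^α ⇒ α = ln(V₂/V₁) / ln(z₂/z₁)
α = ln(19.0/11.1) / ln(100.0/10.0) = ln(1.7117) / ln(10.0000)
  = 0.53749 / 2.30259 = 0.23343

α ≈ 0.233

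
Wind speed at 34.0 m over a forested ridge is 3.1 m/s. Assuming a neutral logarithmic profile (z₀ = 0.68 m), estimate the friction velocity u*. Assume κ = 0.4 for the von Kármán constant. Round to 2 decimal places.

Log law: V(z) = (u*/κ) · ln(z/z₀) ⇒ u* = κ · V / ln(z/z₀)
u* = 0.4 × 3.1 / ln(34.0/0.68) = 0.4 × 3.1 / 3.9120
   = 1.2400 / 3.9120 = 0.3170 m/s

u* ≈ 0.32 m/s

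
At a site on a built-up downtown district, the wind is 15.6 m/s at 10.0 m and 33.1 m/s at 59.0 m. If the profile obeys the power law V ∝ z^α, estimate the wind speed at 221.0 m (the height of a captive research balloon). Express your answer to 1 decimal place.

57.9 m/s

First find α: α = ln(V₂/V₁)/ln(z₂/z₁) = ln(33.1/15.6)/ln(59.0/10.0) = 0.75226/1.77495 = 0.4238
Extrapolate from 59.0 m to 221.0 m: V₃ = 33.1 × (221.0/59.0)^0.4238 = 33.1 × 1.7502 = 57.9304 m/s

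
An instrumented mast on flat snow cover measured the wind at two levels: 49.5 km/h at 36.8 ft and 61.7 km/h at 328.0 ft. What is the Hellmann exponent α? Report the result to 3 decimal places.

α ≈ 0.101

Power law: V₂/V₁ = (z₂/z₁)^α ⇒ α = ln(V₂/V₁) / ln(z₂/z₁)
α = ln(61.7/49.5) / ln(328.0/36.8) = ln(1.2465) / ln(8.9130)
  = 0.22031 / 2.18752 = 0.10071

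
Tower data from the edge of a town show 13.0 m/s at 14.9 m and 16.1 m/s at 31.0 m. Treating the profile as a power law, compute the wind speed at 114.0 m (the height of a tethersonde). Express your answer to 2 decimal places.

First find α: α = ln(V₂/V₁)/ln(z₂/z₁) = ln(16.1/13.0)/ln(31.0/14.9) = 0.21387/0.73263 = 0.2919
Extrapolate from 31.0 m to 114.0 m: V₃ = 16.1 × (114.0/31.0)^0.2919 = 16.1 × 1.4625 = 23.5462 m/s

23.55 m/s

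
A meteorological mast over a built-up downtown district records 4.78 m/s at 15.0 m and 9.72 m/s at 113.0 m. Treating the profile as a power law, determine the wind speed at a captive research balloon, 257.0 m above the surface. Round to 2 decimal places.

First find α: α = ln(V₂/V₁)/ln(z₂/z₁) = ln(9.72/4.78)/ln(113.0/15.0) = 0.70975/2.01934 = 0.3515
Extrapolate from 113.0 m to 257.0 m: V₃ = 9.72 × (257.0/113.0)^0.3515 = 9.72 × 1.3348 = 12.9745 m/s

12.97 m/s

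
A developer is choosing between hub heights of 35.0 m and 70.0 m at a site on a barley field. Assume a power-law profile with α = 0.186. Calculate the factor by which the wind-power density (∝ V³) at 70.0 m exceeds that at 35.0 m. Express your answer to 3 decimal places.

Speed ratio: V_B/V_A = (z_B/z_A)^α = (70.0/35.0)^0.186 = (2.0000)^0.186 = 1.13761
Power-density ratio: P_B/P_A = (V_B/V_A)³ = (1.13761)³ = 1.47223

1.472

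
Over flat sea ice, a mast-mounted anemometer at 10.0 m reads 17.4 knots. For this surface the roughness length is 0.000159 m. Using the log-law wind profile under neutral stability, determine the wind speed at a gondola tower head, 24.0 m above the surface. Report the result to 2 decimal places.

18.78 knots

Log law: V(z) ∝ ln(z/z₀), so V₂/V₁ = ln(z₂/z₀) / ln(z₁/z₀).
ln(24.0/0.000159) = 11.9247, ln(10.0/0.000159) = 11.0492
V₂ = 17.4 × 11.9247/11.0492 = 17.4 × 1.0792 = 18.7787 knots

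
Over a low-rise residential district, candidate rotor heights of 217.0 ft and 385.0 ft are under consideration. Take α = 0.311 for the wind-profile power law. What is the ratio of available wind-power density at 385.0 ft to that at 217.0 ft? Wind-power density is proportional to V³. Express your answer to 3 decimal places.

1.707

Speed ratio: V_B/V_A = (z_B/z_A)^α = (385.0/217.0)^0.311 = (1.7742)^0.311 = 1.19520
Power-density ratio: P_B/P_A = (V_B/V_A)³ = (1.19520)³ = 1.70733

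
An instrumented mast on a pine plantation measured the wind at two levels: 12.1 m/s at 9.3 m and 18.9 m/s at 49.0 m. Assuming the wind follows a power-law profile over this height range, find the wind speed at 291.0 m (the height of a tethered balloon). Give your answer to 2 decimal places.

30.49 m/s

First find α: α = ln(V₂/V₁)/ln(z₂/z₁) = ln(18.9/12.1)/ln(49.0/9.3) = 0.44596/1.66181 = 0.2684
Extrapolate from 49.0 m to 291.0 m: V₃ = 18.9 × (291.0/49.0)^0.2684 = 18.9 × 1.6130 = 30.4852 m/s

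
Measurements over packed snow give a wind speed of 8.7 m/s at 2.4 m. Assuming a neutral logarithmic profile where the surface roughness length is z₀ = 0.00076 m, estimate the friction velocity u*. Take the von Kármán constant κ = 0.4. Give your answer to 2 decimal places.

u* ≈ 0.43 m/s

Log law: V(z) = (u*/κ) · ln(z/z₀) ⇒ u* = κ · V / ln(z/z₀)
u* = 0.4 × 8.7 / ln(2.4/0.00076) = 0.4 × 8.7 / 8.0577
   = 3.4800 / 8.0577 = 0.4319 m/s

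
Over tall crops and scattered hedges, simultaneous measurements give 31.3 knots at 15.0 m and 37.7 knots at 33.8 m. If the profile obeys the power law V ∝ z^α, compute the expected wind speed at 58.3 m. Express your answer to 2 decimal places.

First find α: α = ln(V₂/V₁)/ln(z₂/z₁) = ln(37.7/31.3)/ln(33.8/15.0) = 0.18604/0.81241 = 0.2290
Extrapolate from 33.8 m to 58.3 m: V₃ = 37.7 × (58.3/33.8)^0.2290 = 37.7 × 1.1330 = 42.7127 knots

42.71 knots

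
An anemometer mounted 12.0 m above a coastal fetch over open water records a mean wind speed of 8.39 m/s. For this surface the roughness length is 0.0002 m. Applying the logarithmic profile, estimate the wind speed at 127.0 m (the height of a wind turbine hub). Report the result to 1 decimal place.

Log law: V(z) ∝ ln(z/z₀), so V₂/V₁ = ln(z₂/z₀) / ln(z₁/z₀).
ln(127.0/0.0002) = 13.3614, ln(12.0/0.0002) = 11.0021
V₂ = 8.39 × 13.3614/11.0021 = 8.39 × 1.2144 = 10.1891 m/s

10.2 m/s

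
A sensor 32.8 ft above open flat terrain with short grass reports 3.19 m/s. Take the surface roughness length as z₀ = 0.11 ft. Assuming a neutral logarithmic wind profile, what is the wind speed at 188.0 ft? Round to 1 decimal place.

Log law: V(z) ∝ ln(z/z₀), so V₂/V₁ = ln(z₂/z₀) / ln(z₁/z₀).
ln(188.0/0.11) = 7.4437, ln(32.8/0.11) = 5.6977
V₂ = 3.19 × 7.4437/5.6977 = 3.19 × 1.3064 = 4.1675 m/s

4.2 m/s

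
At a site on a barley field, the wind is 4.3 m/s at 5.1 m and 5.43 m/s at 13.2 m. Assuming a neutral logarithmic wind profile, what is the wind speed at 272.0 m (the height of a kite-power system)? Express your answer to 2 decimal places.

Log law: V ∝ ln(z/z₀). From the pair, with r = V₁/V₂ = 0.79190,
ln z₀ = (ln z₁ − r·ln z₂)/(1 − r) = (1.6292 − 0.79190×2.5802)/0.20810 = -1.9895 → z₀ = 0.1368 m
V₃ = V₁ · ln(z₃/z₀)/ln(z₁/z₀) = 4.3 × 7.5953/3.6188 = 9.0252 m/s

9.03 m/s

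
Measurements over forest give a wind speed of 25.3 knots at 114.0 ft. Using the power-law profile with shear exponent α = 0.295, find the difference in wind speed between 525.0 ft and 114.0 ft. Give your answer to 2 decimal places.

Power law: V₂ = V₁ · (z₂/z₁)^α = 25.3 × (4.6053)^0.295 = 39.6991 knots
ΔV = 39.6991 − 25.3 = 14.3991 knots

14.40 knots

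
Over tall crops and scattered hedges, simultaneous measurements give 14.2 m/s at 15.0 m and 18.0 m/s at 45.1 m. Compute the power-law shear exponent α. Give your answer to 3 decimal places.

Power law: V₂/V₁ = (z₂/z₁)^α ⇒ α = ln(V₂/V₁) / ln(z₂/z₁)
α = ln(18.0/14.2) / ln(45.1/15.0) = ln(1.2676) / ln(3.0067)
  = 0.23713 / 1.10083 = 0.21541

α ≈ 0.215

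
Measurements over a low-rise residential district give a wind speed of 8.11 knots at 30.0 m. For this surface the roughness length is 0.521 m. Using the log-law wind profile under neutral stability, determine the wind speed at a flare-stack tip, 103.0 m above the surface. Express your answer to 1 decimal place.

Log law: V(z) ∝ ln(z/z₀), so V₂/V₁ = ln(z₂/z₀) / ln(z₁/z₀).
ln(103.0/0.521) = 5.2867, ln(30.0/0.521) = 4.0532
V₂ = 8.11 × 5.2867/4.0532 = 8.11 × 1.3043 = 10.5782 knots

10.6 knots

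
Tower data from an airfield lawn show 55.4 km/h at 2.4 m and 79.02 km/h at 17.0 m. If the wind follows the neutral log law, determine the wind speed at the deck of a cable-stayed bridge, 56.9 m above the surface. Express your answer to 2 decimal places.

Log law: V ∝ ln(z/z₀). From the pair, with r = V₁/V₂ = 0.70109,
ln z₀ = (ln z₁ − r·ln z₂)/(1 − r) = (0.8755 − 0.70109×2.8332)/0.29891 = -3.7164 → z₀ = 0.02432 m
V₃ = V₁ · ln(z₃/z₀)/ln(z₁/z₀) = 55.4 × 7.7577/4.5918 = 93.5954 km/h

93.60 km/h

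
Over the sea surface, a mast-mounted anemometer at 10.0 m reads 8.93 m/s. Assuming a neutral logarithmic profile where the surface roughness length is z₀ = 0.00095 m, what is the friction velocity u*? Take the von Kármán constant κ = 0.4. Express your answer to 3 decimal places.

Log law: V(z) = (u*/κ) · ln(z/z₀) ⇒ u* = κ · V / ln(z/z₀)
u* = 0.4 × 8.93 / ln(10.0/0.00095) = 0.4 × 8.93 / 9.2616
   = 3.5720 / 9.2616 = 0.3857 m/s

u* ≈ 0.386 m/s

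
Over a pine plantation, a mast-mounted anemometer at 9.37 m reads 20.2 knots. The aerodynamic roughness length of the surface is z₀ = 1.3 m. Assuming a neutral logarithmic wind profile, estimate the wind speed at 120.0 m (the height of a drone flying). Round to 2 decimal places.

46.28 knots

Log law: V(z) ∝ ln(z/z₀), so V₂/V₁ = ln(z₂/z₀) / ln(z₁/z₀).
ln(120.0/1.3) = 4.5251, ln(9.37/1.3) = 1.9751
V₂ = 20.2 × 4.5251/1.9751 = 20.2 × 2.2910 = 46.2788 knots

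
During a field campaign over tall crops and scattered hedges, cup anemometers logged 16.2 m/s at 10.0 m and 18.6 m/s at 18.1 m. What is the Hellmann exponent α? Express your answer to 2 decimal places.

α ≈ 0.23

Power law: V₂/V₁ = (z₂/z₁)^α ⇒ α = ln(V₂/V₁) / ln(z₂/z₁)
α = ln(18.6/16.2) / ln(18.1/10.0) = ln(1.1481) / ln(1.8100)
  = 0.13815 / 0.59333 = 0.23284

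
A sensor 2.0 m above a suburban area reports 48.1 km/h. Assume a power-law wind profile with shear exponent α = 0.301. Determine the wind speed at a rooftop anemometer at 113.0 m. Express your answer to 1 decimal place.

Power-law profile: V₂ = V₁ · (z₂/z₁)^α
V₂ = 48.1 × (113.0/2.0)^0.301 = 48.1 × (56.5000)^0.301
    = 48.1 × 3.3680 = 161.9987 km/h

162.0 km/h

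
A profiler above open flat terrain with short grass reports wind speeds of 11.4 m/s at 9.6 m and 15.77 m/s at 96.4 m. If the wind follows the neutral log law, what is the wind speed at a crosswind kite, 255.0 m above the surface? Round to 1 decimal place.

17.6 m/s

Log law: V ∝ ln(z/z₀). From the pair, with r = V₁/V₂ = 0.72289,
ln z₀ = (ln z₁ − r·ln z₂)/(1 − r) = (2.2618 − 0.72289×4.5685)/0.27711 = -3.7558 → z₀ = 0.02338 m
V₃ = V₁ · ln(z₃/z₀)/ln(z₁/z₀) = 11.4 × 9.2971/6.0176 = 17.6128 m/s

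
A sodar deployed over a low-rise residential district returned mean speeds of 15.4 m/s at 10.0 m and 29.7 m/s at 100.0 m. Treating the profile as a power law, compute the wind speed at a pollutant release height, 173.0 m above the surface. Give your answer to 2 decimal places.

First find α: α = ln(V₂/V₁)/ln(z₂/z₁) = ln(29.7/15.4)/ln(100.0/10.0) = 0.65678/2.30259 = 0.2852
Extrapolate from 100.0 m to 173.0 m: V₃ = 29.7 × (173.0/100.0)^0.2852 = 29.7 × 1.1692 = 34.7261 m/s

34.73 m/s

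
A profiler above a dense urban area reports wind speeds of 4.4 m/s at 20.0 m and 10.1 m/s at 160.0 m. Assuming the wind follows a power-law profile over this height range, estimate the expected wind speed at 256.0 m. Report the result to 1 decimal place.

First find α: α = ln(V₂/V₁)/ln(z₂/z₁) = ln(10.1/4.4)/ln(160.0/20.0) = 0.83093/2.07944 = 0.3996
Extrapolate from 160.0 m to 256.0 m: V₃ = 10.1 × (256.0/160.0)^0.3996 = 10.1 × 1.2066 = 12.1867 m/s

12.2 m/s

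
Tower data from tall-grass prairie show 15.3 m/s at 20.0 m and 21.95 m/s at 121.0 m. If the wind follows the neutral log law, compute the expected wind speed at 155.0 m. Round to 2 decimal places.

22.86 m/s

Log law: V ∝ ln(z/z₀). From the pair, with r = V₁/V₂ = 0.69704,
ln z₀ = (ln z₁ − r·ln z₂)/(1 − r) = (2.9957 − 0.69704×4.7958)/0.30296 = -1.1458 → z₀ = 0.3180 m
V₃ = V₁ · ln(z₃/z₀)/ln(z₁/z₀) = 15.3 × 6.1892/4.1415 = 22.8648 m/s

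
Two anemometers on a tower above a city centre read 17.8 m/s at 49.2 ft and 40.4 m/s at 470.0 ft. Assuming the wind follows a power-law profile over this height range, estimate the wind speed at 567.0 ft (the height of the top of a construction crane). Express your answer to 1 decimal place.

First find α: α = ln(V₂/V₁)/ln(z₂/z₁) = ln(40.4/17.8)/ln(470.0/49.2) = 0.81963/2.25684 = 0.3632
Extrapolate from 470.0 ft to 567.0 ft: V₃ = 40.4 × (567.0/470.0)^0.3632 = 40.4 × 1.0705 = 43.2489 m/s

43.2 m/s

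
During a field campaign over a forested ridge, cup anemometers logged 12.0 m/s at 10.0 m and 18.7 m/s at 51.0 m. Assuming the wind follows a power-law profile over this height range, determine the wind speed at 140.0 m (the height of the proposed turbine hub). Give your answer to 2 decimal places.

First find α: α = ln(V₂/V₁)/ln(z₂/z₁) = ln(18.7/12.0)/ln(51.0/10.0) = 0.44362/1.62924 = 0.2723
Extrapolate from 51.0 m to 140.0 m: V₃ = 18.7 × (140.0/51.0)^0.2723 = 18.7 × 1.3165 = 24.6181 m/s

24.62 m/s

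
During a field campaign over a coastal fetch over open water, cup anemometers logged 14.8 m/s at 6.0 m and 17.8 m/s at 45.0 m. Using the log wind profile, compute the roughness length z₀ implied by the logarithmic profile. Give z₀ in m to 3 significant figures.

z₀ ≈ 0.000289 m

Log law: V(z) ∝ ln(z/z₀). With r = V₁/V₂ = 14.8/17.8 = 0.83146,
r · ln(z₂/z₀) = ln(z₁/z₀) ⇒ ln z₀ = (ln z₁ − r·ln z₂)/(1 − r)
ln z₀ = (1.79176 − 0.83146×3.80666) / 0.16854 = -8.1484
z₀ = exp(-8.1484) = 0.0002892 m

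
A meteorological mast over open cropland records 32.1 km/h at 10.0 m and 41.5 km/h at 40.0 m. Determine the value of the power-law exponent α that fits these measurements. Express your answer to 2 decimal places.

Power law: V₂/V₁ = (z₂/z₁)^α ⇒ α = ln(V₂/V₁) / ln(z₂/z₁)
α = ln(41.5/32.1) / ln(40.0/10.0) = ln(1.2928) / ln(4.0000)
  = 0.25684 / 1.38629 = 0.18527

α ≈ 0.19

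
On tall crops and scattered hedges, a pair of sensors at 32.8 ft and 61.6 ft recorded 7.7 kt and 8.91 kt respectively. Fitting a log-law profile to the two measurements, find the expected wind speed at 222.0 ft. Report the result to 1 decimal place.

11.4 kt

Log law: V ∝ ln(z/z₀). From the pair, with r = V₁/V₂ = 0.86420,
ln z₀ = (ln z₁ − r·ln z₂)/(1 − r) = (3.4904 − 0.86420×4.1207)/0.13580 = -0.5201 → z₀ = 0.5944 ft
V₃ = V₁ · ln(z₃/z₀)/ln(z₁/z₀) = 7.7 × 5.9228/4.0106 = 11.3714 kt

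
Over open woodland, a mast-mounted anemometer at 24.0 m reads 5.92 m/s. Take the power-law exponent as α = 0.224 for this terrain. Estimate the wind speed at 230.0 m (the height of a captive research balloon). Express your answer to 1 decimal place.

Power-law profile: V₂ = V₁ · (z₂/z₁)^α
V₂ = 5.92 × (230.0/24.0)^0.224 = 5.92 × (9.5833)^0.224
    = 5.92 × 1.6591 = 9.8216 m/s

9.8 m/s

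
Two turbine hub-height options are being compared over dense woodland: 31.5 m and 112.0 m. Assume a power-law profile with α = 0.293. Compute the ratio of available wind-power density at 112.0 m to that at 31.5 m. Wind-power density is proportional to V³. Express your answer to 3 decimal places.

Speed ratio: V_B/V_A = (z_B/z_A)^α = (112.0/31.5)^0.293 = (3.5556)^0.293 = 1.45016
Power-density ratio: P_B/P_A = (V_B/V_A)³ = (1.45016)³ = 3.04963

3.050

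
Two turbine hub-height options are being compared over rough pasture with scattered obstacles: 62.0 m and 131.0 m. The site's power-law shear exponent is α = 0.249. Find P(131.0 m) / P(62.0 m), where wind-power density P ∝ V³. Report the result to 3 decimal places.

1.749

Speed ratio: V_B/V_A = (z_B/z_A)^α = (131.0/62.0)^0.249 = (2.1129)^0.249 = 1.20474
Power-density ratio: P_B/P_A = (V_B/V_A)³ = (1.20474)³ = 1.74858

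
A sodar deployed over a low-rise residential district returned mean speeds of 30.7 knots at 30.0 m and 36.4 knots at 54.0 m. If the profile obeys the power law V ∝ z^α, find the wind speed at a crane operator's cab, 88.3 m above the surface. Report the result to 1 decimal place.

First find α: α = ln(V₂/V₁)/ln(z₂/z₁) = ln(36.4/30.7)/ln(54.0/30.0) = 0.17031/0.58779 = 0.2897
Extrapolate from 54.0 m to 88.3 m: V₃ = 36.4 × (88.3/54.0)^0.2897 = 36.4 × 1.1531 = 41.9740 knots

42.0 knots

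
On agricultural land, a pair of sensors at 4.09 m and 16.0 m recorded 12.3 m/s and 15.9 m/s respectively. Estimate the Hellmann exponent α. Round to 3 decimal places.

Power law: V₂/V₁ = (z₂/z₁)^α ⇒ α = ln(V₂/V₁) / ln(z₂/z₁)
α = ln(15.9/12.3) / ln(16.0/4.09) = ln(1.2927) / ln(3.9120)
  = 0.25672 / 1.36404 = 0.18820

α ≈ 0.188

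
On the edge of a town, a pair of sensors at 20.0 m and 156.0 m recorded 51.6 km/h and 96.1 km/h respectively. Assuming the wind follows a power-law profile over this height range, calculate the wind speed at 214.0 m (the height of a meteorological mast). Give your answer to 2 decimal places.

First find α: α = ln(V₂/V₁)/ln(z₂/z₁) = ln(96.1/51.6)/ln(156.0/20.0) = 0.62187/2.05412 = 0.3027
Extrapolate from 156.0 m to 214.0 m: V₃ = 96.1 × (214.0/156.0)^0.3027 = 96.1 × 1.1004 = 105.7515 km/h

105.75 km/h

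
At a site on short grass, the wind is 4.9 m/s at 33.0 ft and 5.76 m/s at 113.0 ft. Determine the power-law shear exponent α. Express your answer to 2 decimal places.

Power law: V₂/V₁ = (z₂/z₁)^α ⇒ α = ln(V₂/V₁) / ln(z₂/z₁)
α = ln(5.76/4.9) / ln(113.0/33.0) = ln(1.1755) / ln(3.4242)
  = 0.16170 / 1.23088 = 0.13137

α ≈ 0.13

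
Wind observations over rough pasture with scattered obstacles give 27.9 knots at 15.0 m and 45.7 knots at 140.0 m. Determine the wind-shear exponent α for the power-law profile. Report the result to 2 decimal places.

α ≈ 0.22

Power law: V₂/V₁ = (z₂/z₁)^α ⇒ α = ln(V₂/V₁) / ln(z₂/z₁)
α = ln(45.7/27.9) / ln(140.0/15.0) = ln(1.6380) / ln(9.3333)
  = 0.49347 / 2.23359 = 0.22093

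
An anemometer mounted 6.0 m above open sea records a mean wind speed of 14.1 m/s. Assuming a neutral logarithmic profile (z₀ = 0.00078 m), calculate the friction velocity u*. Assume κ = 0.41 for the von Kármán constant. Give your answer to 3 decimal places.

u* ≈ 0.646 m/s

Log law: V(z) = (u*/κ) · ln(z/z₀) ⇒ u* = κ · V / ln(z/z₀)
u* = 0.41 × 14.1 / ln(6.0/0.00078) = 0.41 × 14.1 / 8.9480
   = 5.7810 / 8.9480 = 0.6461 m/s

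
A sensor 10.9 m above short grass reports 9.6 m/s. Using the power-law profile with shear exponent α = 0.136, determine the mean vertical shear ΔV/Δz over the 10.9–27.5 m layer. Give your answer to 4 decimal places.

0.0776 m/s/m

Power law: V₂ = V₁ · (z₂/z₁)^α = 9.6 × (2.5229)^0.136 = 10.8876 m/s
ΔV/Δz = (10.8876 − 9.6)/(27.5 − 10.9) = 1.2876/16.6000 = 0.07756 m/s/m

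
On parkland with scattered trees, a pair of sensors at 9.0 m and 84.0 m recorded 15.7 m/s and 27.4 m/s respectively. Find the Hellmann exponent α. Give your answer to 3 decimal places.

α ≈ 0.249

Power law: V₂/V₁ = (z₂/z₁)^α ⇒ α = ln(V₂/V₁) / ln(z₂/z₁)
α = ln(27.4/15.7) / ln(84.0/9.0) = ln(1.7452) / ln(9.3333)
  = 0.55688 / 2.23359 = 0.24932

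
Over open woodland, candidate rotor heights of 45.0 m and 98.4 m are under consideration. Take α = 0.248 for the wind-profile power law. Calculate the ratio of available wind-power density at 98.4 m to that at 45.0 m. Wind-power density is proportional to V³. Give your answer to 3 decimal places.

Speed ratio: V_B/V_A = (z_B/z_A)^α = (98.4/45.0)^0.248 = (2.1867)^0.248 = 1.21413
Power-density ratio: P_B/P_A = (V_B/V_A)³ = (1.21413)³ = 1.78977

1.790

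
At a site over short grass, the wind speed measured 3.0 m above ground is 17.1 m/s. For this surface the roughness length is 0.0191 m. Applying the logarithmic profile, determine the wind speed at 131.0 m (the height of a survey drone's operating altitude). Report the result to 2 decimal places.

29.87 m/s

Log law: V(z) ∝ ln(z/z₀), so V₂/V₁ = ln(z₂/z₀) / ln(z₁/z₀).
ln(131.0/0.0191) = 8.8333, ln(3.0/0.0191) = 5.0567
V₂ = 17.1 × 8.8333/5.0567 = 17.1 × 1.7469 = 29.8711 m/s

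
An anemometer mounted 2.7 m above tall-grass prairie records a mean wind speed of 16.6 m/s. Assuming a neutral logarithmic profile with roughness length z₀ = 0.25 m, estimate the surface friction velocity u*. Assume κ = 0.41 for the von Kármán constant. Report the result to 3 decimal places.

Log law: V(z) = (u*/κ) · ln(z/z₀) ⇒ u* = κ · V / ln(z/z₀)
u* = 0.41 × 16.6 / ln(2.7/0.25) = 0.41 × 16.6 / 2.3795
   = 6.8060 / 2.3795 = 2.8602 m/s

u* ≈ 2.860 m/s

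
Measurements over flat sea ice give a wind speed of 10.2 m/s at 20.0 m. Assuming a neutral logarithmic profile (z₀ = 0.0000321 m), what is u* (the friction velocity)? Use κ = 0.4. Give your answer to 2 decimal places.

Log law: V(z) = (u*/κ) · ln(z/z₀) ⇒ u* = κ · V / ln(z/z₀)
u* = 0.4 × 10.2 / ln(20.0/0.0000321) = 0.4 × 10.2 / 13.3424
   = 4.0800 / 13.3424 = 0.3058 m/s

u* ≈ 0.31 m/s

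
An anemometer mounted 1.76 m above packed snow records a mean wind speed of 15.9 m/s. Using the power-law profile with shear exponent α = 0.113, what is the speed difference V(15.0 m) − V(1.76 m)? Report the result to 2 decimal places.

Power law: V₂ = V₁ · (z₂/z₁)^α = 15.9 × (8.5227)^0.113 = 20.2559 m/s
ΔV = 20.2559 − 15.9 = 4.3559 m/s

4.36 m/s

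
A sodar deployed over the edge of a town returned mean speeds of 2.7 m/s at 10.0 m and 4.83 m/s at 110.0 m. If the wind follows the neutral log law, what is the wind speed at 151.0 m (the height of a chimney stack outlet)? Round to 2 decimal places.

Log law: V ∝ ln(z/z₀). From the pair, with r = V₁/V₂ = 0.55901,
ln z₀ = (ln z₁ − r·ln z₂)/(1 − r) = (2.3026 − 0.55901×4.7005)/0.44099 = -0.7370 → z₀ = 0.4785 m
V₃ = V₁ · ln(z₃/z₀)/ln(z₁/z₀) = 2.7 × 5.7543/3.0396 = 5.1114 m/s

5.11 m/s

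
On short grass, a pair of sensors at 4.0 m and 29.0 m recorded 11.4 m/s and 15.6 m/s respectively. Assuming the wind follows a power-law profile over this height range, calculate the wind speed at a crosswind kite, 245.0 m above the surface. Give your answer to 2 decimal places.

First find α: α = ln(V₂/V₁)/ln(z₂/z₁) = ln(15.6/11.4)/ln(29.0/4.0) = 0.31366/1.98100 = 0.1583
Extrapolate from 29.0 m to 245.0 m: V₃ = 15.6 × (245.0/29.0)^0.1583 = 15.6 × 1.4020 = 21.8707 m/s

21.87 m/s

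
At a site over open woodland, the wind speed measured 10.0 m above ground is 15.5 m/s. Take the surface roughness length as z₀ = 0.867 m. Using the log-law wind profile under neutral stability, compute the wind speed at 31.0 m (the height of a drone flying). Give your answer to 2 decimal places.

22.67 m/s

Log law: V(z) ∝ ln(z/z₀), so V₂/V₁ = ln(z₂/z₀) / ln(z₁/z₀).
ln(31.0/0.867) = 3.5767, ln(10.0/0.867) = 2.4453
V₂ = 15.5 × 3.5767/2.4453 = 15.5 × 1.4627 = 22.6716 m/s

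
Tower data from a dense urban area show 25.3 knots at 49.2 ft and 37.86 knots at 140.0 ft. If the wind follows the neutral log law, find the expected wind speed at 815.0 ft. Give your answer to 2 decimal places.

59.02 knots

Log law: V ∝ ln(z/z₀). From the pair, with r = V₁/V₂ = 0.66825,
ln z₀ = (ln z₁ − r·ln z₂)/(1 − r) = (3.8959 − 0.66825×4.9416)/0.33175 = 1.7894 → z₀ = 5.986 ft
V₃ = V₁ · ln(z₃/z₀)/ln(z₁/z₀) = 25.3 × 4.9138/2.1065 = 59.0171 knots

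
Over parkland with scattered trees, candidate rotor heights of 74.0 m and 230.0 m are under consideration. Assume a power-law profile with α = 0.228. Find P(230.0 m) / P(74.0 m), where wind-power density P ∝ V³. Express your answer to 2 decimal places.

2.17

Speed ratio: V_B/V_A = (z_B/z_A)^α = (230.0/74.0)^0.228 = (3.1081)^0.228 = 1.29506
Power-density ratio: P_B/P_A = (V_B/V_A)³ = (1.29506)³ = 2.17204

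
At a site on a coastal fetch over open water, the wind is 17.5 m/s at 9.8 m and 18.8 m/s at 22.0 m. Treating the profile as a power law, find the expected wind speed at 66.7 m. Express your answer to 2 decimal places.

20.74 m/s

First find α: α = ln(V₂/V₁)/ln(z₂/z₁) = ln(18.8/17.5)/ln(22.0/9.8) = 0.07166/0.80866 = 0.0886
Extrapolate from 22.0 m to 66.7 m: V₃ = 18.8 × (66.7/22.0)^0.0886 = 18.8 × 1.1033 = 20.7416 m/s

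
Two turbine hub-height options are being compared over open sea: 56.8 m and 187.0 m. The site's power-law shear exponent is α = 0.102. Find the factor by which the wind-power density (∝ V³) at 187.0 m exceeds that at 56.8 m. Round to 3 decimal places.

1.440

Speed ratio: V_B/V_A = (z_B/z_A)^α = (187.0/56.8)^0.102 = (3.2923)^0.102 = 1.12923
Power-density ratio: P_B/P_A = (V_B/V_A)³ = (1.12923)³ = 1.43997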